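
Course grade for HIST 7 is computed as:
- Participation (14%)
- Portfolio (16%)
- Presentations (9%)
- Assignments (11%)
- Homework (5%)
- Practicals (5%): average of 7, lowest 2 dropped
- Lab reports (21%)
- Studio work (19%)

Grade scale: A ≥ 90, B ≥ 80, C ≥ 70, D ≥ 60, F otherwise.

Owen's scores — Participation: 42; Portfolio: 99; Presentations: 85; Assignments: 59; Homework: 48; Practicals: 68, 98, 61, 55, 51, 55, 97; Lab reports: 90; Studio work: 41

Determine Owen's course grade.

D

Practicals: drop 51, 55 → average of remaining 5 = 379/5 = 75.8
Weighted total:
  Participation 42 × 0.14 = 5.88
  Portfolio 99 × 0.16 = 15.84
  Presentations 85 × 0.09 = 7.65
  Assignments 59 × 0.11 = 6.49
  Homework 48 × 0.05 = 2.4
  Practicals 75.8 × 0.05 = 3.79
  Lab reports 90 × 0.21 = 18.9
  Studio work 41 × 0.19 = 7.79
Sum = 68.74
68.74 is ≥ 60 and < 70 → D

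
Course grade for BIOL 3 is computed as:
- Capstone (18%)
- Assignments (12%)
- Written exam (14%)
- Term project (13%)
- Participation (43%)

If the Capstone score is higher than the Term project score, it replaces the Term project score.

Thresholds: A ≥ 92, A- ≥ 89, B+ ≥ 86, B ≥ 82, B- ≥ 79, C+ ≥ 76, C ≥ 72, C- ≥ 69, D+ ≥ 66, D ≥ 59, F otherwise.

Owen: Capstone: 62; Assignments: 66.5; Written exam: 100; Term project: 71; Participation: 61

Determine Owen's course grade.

D+

Capstone (62) ≤ Term project (71), so Term project stays at 71.
Weighted total:
  Capstone 62 × 0.18 = 11.16
  Assignments 66.5 × 0.12 = 7.98
  Written exam 100 × 0.14 = 14
  Term project 71 × 0.13 = 9.23
  Participation 61 × 0.43 = 26.23
Sum = 68.6
68.6 is ≥ 66 and < 69 → D+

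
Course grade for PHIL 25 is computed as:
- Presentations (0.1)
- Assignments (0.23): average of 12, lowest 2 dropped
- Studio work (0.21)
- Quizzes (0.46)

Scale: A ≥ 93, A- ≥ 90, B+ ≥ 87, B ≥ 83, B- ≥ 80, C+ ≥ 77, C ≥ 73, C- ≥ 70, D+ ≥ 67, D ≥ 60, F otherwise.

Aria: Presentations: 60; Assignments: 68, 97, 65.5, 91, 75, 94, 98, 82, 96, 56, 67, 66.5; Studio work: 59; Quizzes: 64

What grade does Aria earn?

D+

Assignments: drop 56, 65.5 → average of remaining 10 = 834.5/10 = 83.45
Weighted total:
  Presentations 60 × 0.1 = 6
  Assignments 83.45 × 0.23 = 19.1935
  Studio work 59 × 0.21 = 12.39
  Quizzes 64 × 0.46 = 29.44
Sum = 67.0235
67.0235 is ≥ 67 and < 70 → D+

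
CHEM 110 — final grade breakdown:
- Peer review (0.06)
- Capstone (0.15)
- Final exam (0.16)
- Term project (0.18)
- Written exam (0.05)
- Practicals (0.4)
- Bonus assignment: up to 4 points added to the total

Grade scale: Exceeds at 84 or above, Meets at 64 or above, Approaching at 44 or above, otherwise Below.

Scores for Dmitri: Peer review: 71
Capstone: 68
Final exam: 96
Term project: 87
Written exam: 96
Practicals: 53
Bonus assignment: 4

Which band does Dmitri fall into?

Weighted total:
  Peer review 71 × 0.06 = 4.26
  Capstone 68 × 0.15 = 10.2
  Final exam 96 × 0.16 = 15.36
  Term project 87 × 0.18 = 15.66
  Written exam 96 × 0.05 = 4.8
  Practicals 53 × 0.4 = 21.2
Sum = 71.48
Bonus assignment: 71.48 + 4 = 75.48
75.48 is ≥ 64 and < 84 → Meets

Meets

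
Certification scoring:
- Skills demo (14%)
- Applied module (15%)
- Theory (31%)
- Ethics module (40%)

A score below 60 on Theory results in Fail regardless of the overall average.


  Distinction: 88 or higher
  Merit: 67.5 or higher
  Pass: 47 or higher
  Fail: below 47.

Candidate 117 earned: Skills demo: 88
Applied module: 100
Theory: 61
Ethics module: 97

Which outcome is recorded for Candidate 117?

Theory score 61 ≥ 60: minimum met.
Weighted total:
  Skills demo 88 × 0.14 = 12.32
  Applied module 100 × 0.15 = 15
  Theory 61 × 0.31 = 18.91
  Ethics module 97 × 0.4 = 38.8
Sum = 85.03
85.03 is ≥ 67.5 and < 88 → Merit

Merit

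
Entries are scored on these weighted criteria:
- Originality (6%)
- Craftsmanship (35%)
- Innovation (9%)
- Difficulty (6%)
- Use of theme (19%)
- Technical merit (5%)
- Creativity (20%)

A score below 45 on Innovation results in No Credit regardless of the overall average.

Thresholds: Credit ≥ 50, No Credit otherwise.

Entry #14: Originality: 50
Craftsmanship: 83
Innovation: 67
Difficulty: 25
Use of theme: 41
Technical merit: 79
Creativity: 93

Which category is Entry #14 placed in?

Innovation score 67 ≥ 45: minimum met.
Weighted total:
  Originality 50 × 0.06 = 3
  Craftsmanship 83 × 0.35 = 29.05
  Innovation 67 × 0.09 = 6.03
  Difficulty 25 × 0.06 = 1.5
  Use of theme 41 × 0.19 = 7.79
  Technical merit 79 × 0.05 = 3.95
  Creativity 93 × 0.2 = 18.6
Sum = 69.92
69.92 ≥ 50 → Credit

Credit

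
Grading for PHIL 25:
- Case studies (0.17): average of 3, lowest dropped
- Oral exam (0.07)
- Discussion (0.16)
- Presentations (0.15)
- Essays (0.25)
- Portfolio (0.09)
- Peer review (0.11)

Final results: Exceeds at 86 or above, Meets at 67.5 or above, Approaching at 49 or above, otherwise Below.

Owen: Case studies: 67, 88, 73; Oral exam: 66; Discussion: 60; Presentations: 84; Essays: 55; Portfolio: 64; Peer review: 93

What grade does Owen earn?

Case studies: drop 67 → average of remaining 2 = 161/2 = 80.5
Weighted total:
  Case studies 80.5 × 0.17 = 13.685
  Oral exam 66 × 0.07 = 4.62
  Discussion 60 × 0.16 = 9.6
  Presentations 84 × 0.15 = 12.6
  Essays 55 × 0.25 = 13.75
  Portfolio 64 × 0.09 = 5.76
  Peer review 93 × 0.11 = 10.23
Sum = 70.245
70.245 is ≥ 67.5 and < 86 → Meets

Meets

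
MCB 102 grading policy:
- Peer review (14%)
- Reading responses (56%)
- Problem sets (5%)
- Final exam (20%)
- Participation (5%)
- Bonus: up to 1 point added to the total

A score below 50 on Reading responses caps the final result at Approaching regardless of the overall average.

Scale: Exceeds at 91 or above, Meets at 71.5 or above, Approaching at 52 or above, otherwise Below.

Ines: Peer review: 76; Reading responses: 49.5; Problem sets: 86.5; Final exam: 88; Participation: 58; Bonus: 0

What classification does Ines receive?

Reading responses score 49.5 < 50: minimum not met.
Weighted total:
  Peer review 76 × 0.14 = 10.64
  Reading responses 49.5 × 0.56 = 27.72
  Problem sets 86.5 × 0.05 = 4.325
  Final exam 88 × 0.2 = 17.6
  Participation 58 × 0.05 = 2.9
Sum = 63.185
Bonus: 63.185 + 0 = 63.185
63.185 would be Approaching; cap at Approaching applies → Approaching.

Approaching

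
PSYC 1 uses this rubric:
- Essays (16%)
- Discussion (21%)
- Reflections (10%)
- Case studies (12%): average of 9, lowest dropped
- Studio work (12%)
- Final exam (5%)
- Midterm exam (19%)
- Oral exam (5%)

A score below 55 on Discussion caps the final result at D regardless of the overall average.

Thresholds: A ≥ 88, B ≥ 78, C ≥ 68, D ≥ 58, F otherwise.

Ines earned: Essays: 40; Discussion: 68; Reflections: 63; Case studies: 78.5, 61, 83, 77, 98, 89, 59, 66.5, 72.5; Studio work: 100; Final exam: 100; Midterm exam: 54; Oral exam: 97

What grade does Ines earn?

Case studies: drop 59 → average of remaining 8 = 625.5/8 = 78.1875
Discussion score 68 ≥ 55: minimum met.
Weighted total:
  Essays 40 × 0.16 = 6.4
  Discussion 68 × 0.21 = 14.28
  Reflections 63 × 0.1 = 6.3
  Case studies 78.1875 × 0.12 = 9.3825
  Studio work 100 × 0.12 = 12
  Final exam 100 × 0.05 = 5
  Midterm exam 54 × 0.19 = 10.26
  Oral exam 97 × 0.05 = 4.85
Sum = 68.4725
68.4725 is ≥ 68 and < 78 → C

C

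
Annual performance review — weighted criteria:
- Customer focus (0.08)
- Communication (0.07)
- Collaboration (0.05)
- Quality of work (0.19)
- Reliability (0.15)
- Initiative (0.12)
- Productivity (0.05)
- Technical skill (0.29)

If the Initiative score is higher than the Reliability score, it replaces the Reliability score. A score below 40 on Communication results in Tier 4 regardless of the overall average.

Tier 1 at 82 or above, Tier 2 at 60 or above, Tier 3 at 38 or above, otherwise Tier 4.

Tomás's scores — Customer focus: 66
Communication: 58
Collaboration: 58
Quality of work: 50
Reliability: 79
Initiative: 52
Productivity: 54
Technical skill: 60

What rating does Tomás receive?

Initiative (52) ≤ Reliability (79), so Reliability stays at 79.
Communication score 58 ≥ 40: minimum met.
Weighted total:
  Customer focus 66 × 0.08 = 5.28
  Communication 58 × 0.07 = 4.06
  Collaboration 58 × 0.05 = 2.9
  Quality of work 50 × 0.19 = 9.5
  Reliability 79 × 0.15 = 11.85
  Initiative 52 × 0.12 = 6.24
  Productivity 54 × 0.05 = 2.7
  Technical skill 60 × 0.29 = 17.4
Sum = 59.93
59.93 is ≥ 38 and < 60 → Tier 3

Tier 3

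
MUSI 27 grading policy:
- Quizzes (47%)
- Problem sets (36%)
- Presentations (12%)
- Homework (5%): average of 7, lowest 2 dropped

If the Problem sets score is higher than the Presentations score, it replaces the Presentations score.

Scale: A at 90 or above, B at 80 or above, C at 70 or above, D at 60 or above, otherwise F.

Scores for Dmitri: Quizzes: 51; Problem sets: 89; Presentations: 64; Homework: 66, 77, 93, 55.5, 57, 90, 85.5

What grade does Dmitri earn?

C

Homework: drop 55.5, 57 → average of remaining 5 = 411.5/5 = 82.3
Problem sets (89) > Presentations (64), so Presentations counts as 89.
Weighted total:
  Quizzes 51 × 0.47 = 23.97
  Problem sets 89 × 0.36 = 32.04
  Presentations 89 × 0.12 = 10.68
  Homework 82.3 × 0.05 = 4.115
Sum = 70.805
70.805 is ≥ 70 and < 80 → C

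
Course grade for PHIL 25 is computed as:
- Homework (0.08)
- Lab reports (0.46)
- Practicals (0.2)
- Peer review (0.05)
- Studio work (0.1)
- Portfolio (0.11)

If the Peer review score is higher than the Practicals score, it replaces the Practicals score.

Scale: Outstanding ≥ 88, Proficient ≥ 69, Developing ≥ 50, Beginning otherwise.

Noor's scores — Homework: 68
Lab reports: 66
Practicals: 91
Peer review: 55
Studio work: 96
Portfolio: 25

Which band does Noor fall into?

Proficient

Peer review (55) ≤ Practicals (91), so Practicals stays at 91.
Weighted total:
  Homework 68 × 0.08 = 5.44
  Lab reports 66 × 0.46 = 30.36
  Practicals 91 × 0.2 = 18.2
  Peer review 55 × 0.05 = 2.75
  Studio work 96 × 0.1 = 9.6
  Portfolio 25 × 0.11 = 2.75
Sum = 69.1
69.1 is ≥ 69 and < 88 → Proficient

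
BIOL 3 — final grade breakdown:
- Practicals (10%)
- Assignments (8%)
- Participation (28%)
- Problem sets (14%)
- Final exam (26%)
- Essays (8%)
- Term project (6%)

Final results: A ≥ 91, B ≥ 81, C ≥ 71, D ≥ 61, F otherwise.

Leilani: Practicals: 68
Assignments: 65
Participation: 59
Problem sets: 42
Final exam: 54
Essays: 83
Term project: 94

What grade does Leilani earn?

Weighted total:
  Practicals 68 × 0.1 = 6.8
  Assignments 65 × 0.08 = 5.2
  Participation 59 × 0.28 = 16.52
  Problem sets 42 × 0.14 = 5.88
  Final exam 54 × 0.26 = 14.04
  Essays 83 × 0.08 = 6.64
  Term project 94 × 0.06 = 5.64
Sum = 60.72
60.72 < 61 → F

F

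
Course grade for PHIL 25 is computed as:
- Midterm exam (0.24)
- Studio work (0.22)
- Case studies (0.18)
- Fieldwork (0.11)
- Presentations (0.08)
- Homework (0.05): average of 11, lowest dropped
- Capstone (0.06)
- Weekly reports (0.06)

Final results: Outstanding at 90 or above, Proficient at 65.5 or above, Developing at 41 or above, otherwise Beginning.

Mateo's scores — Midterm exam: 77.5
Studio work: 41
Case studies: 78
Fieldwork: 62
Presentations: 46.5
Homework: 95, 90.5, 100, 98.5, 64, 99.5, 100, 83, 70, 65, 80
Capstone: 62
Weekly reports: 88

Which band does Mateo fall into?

Homework: drop 64 → average of remaining 10 = 881.5/10 = 88.15
Weighted total:
  Midterm exam 77.5 × 0.24 = 18.6
  Studio work 41 × 0.22 = 9.02
  Case studies 78 × 0.18 = 14.04
  Fieldwork 62 × 0.11 = 6.82
  Presentations 46.5 × 0.08 = 3.72
  Homework 88.15 × 0.05 = 4.4075
  Capstone 62 × 0.06 = 3.72
  Weekly reports 88 × 0.06 = 5.28
Sum = 65.6075
65.6075 is ≥ 65.5 and < 90 → Proficient

Proficient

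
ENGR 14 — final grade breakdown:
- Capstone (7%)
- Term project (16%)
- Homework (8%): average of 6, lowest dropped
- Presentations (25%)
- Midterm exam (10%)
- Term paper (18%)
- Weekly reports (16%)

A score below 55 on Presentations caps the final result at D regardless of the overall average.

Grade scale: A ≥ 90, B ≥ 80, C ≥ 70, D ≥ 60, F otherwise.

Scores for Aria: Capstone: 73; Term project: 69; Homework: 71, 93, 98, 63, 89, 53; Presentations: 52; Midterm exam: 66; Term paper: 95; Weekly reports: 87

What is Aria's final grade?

D

Homework: drop 53 → average of remaining 5 = 414/5 = 82.8
Presentations score 52 < 55: minimum not met.
Weighted total:
  Capstone 73 × 0.07 = 5.11
  Term project 69 × 0.16 = 11.04
  Homework 82.8 × 0.08 = 6.624
  Presentations 52 × 0.25 = 13
  Midterm exam 66 × 0.1 = 6.6
  Term paper 95 × 0.18 = 17.1
  Weekly reports 87 × 0.16 = 13.92
Sum = 73.394
73.394 would be C; cap at D applies → D.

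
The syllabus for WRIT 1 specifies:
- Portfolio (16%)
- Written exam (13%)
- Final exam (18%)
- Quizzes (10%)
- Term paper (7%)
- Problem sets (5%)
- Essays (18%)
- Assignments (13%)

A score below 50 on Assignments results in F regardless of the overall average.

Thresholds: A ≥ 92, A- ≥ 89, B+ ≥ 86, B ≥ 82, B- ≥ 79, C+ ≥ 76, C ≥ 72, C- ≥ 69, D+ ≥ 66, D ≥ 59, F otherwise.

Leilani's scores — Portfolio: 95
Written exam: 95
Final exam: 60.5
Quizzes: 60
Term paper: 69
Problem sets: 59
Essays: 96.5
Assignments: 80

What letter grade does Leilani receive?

B-

Assignments score 80 ≥ 50: minimum met.
Weighted total:
  Portfolio 95 × 0.16 = 15.2
  Written exam 95 × 0.13 = 12.35
  Final exam 60.5 × 0.18 = 10.89
  Quizzes 60 × 0.1 = 6
  Term paper 69 × 0.07 = 4.83
  Problem sets 59 × 0.05 = 2.95
  Essays 96.5 × 0.18 = 17.37
  Assignments 80 × 0.13 = 10.4
Sum = 79.99
79.99 is ≥ 79 and < 82 → B-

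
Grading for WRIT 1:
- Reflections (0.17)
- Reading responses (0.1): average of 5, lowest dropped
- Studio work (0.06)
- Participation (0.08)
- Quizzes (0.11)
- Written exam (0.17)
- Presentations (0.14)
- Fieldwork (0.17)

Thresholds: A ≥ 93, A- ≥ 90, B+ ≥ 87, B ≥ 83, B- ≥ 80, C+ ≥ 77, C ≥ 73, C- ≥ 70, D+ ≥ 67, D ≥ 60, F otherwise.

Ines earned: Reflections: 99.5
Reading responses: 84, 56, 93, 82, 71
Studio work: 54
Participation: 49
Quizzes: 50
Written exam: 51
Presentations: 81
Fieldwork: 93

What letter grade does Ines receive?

Reading responses: drop 56 → average of remaining 4 = 330/4 = 82.5
Weighted total:
  Reflections 99.5 × 0.17 = 16.915
  Reading responses 82.5 × 0.1 = 8.25
  Studio work 54 × 0.06 = 3.24
  Participation 49 × 0.08 = 3.92
  Quizzes 50 × 0.11 = 5.5
  Written exam 51 × 0.17 = 8.67
  Presentations 81 × 0.14 = 11.34
  Fieldwork 93 × 0.17 = 15.81
Sum = 73.645
73.645 is ≥ 73 and < 77 → C

C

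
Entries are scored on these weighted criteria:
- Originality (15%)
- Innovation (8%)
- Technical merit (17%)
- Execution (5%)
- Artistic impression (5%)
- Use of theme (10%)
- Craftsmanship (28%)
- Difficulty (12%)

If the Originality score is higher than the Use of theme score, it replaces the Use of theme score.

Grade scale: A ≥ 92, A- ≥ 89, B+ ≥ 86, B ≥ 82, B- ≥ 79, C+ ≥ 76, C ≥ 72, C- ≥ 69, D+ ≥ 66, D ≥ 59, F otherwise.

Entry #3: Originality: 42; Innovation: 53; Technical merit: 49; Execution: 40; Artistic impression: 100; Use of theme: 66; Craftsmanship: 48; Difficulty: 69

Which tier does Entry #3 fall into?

F

Originality (42) ≤ Use of theme (66), so Use of theme stays at 66.
Weighted total:
  Originality 42 × 0.15 = 6.3
  Innovation 53 × 0.08 = 4.24
  Technical merit 49 × 0.17 = 8.33
  Execution 40 × 0.05 = 2
  Artistic impression 100 × 0.05 = 5
  Use of theme 66 × 0.1 = 6.6
  Craftsmanship 48 × 0.28 = 13.44
  Difficulty 69 × 0.12 = 8.28
Sum = 54.19
54.19 < 59 → F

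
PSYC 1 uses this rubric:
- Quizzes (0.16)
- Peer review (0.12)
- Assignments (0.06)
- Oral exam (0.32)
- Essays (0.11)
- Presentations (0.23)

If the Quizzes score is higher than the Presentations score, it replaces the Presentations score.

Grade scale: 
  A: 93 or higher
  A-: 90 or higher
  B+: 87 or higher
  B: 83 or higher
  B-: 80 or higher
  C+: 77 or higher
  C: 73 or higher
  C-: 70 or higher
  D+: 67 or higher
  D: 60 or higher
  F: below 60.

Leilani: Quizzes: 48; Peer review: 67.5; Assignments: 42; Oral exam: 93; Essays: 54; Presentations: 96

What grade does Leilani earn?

Quizzes (48) ≤ Presentations (96), so Presentations stays at 96.
Weighted total:
  Quizzes 48 × 0.16 = 7.68
  Peer review 67.5 × 0.12 = 8.1
  Assignments 42 × 0.06 = 2.52
  Oral exam 93 × 0.32 = 29.76
  Essays 54 × 0.11 = 5.94
  Presentations 96 × 0.23 = 22.08
Sum = 76.08
76.08 is ≥ 73 and < 77 → C

C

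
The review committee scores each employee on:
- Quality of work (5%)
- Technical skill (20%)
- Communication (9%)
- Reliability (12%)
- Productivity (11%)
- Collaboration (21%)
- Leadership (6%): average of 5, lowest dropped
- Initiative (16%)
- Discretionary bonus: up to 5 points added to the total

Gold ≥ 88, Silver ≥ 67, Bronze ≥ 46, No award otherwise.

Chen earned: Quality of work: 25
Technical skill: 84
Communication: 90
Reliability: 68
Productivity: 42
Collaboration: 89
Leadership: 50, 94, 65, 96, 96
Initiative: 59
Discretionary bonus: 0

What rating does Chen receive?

Silver

Leadership: drop 50 → average of remaining 4 = 351/4 = 87.75
Weighted total:
  Quality of work 25 × 0.05 = 1.25
  Technical skill 84 × 0.2 = 16.8
  Communication 90 × 0.09 = 8.1
  Reliability 68 × 0.12 = 8.16
  Productivity 42 × 0.11 = 4.62
  Collaboration 89 × 0.21 = 18.69
  Leadership 87.75 × 0.06 = 5.265
  Initiative 59 × 0.16 = 9.44
Sum = 72.325
Discretionary bonus: 72.325 + 0 = 72.325
72.325 is ≥ 67 and < 88 → Silver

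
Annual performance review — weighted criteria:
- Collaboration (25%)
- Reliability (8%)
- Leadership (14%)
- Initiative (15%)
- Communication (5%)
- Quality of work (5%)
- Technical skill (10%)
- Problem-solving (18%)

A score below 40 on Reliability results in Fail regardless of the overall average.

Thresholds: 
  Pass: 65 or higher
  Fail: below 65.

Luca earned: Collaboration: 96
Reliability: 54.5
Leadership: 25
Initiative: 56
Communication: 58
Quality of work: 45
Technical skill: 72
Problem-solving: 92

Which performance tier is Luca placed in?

Reliability score 54.5 ≥ 40: minimum met.
Weighted total:
  Collaboration 96 × 0.25 = 24
  Reliability 54.5 × 0.08 = 4.36
  Leadership 25 × 0.14 = 3.5
  Initiative 56 × 0.15 = 8.4
  Communication 58 × 0.05 = 2.9
  Quality of work 45 × 0.05 = 2.25
  Technical skill 72 × 0.1 = 7.2
  Problem-solving 92 × 0.18 = 16.56
Sum = 69.17
69.17 ≥ 65 → Pass

Pass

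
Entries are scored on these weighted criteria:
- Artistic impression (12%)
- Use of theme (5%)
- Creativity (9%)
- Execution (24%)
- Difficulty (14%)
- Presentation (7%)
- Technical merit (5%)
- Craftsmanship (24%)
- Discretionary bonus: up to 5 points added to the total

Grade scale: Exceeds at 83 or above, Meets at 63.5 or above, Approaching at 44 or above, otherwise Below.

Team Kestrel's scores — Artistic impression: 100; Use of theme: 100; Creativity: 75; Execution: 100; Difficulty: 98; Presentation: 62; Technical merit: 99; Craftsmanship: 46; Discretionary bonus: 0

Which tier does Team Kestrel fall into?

Weighted total:
  Artistic impression 100 × 0.12 = 12
  Use of theme 100 × 0.05 = 5
  Creativity 75 × 0.09 = 6.75
  Execution 100 × 0.24 = 24
  Difficulty 98 × 0.14 = 13.72
  Presentation 62 × 0.07 = 4.34
  Technical merit 99 × 0.05 = 4.95
  Craftsmanship 46 × 0.24 = 11.04
Sum = 81.8
Discretionary bonus: 81.8 + 0 = 81.8
81.8 is ≥ 63.5 and < 83 → Meets

Meets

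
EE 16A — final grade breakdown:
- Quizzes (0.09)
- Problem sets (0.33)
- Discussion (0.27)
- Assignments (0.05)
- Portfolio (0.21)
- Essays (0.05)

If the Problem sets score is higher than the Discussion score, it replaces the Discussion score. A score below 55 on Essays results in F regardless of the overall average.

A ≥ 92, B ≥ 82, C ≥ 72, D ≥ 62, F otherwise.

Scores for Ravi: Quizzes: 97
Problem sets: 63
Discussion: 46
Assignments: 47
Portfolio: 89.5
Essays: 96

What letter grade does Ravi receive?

C

Problem sets (63) > Discussion (46), so Discussion counts as 63.
Essays score 96 ≥ 55: minimum met.
Weighted total:
  Quizzes 97 × 0.09 = 8.73
  Problem sets 63 × 0.33 = 20.79
  Discussion 63 × 0.27 = 17.01
  Assignments 47 × 0.05 = 2.35
  Portfolio 89.5 × 0.21 = 18.795
  Essays 96 × 0.05 = 4.8
Sum = 72.475
72.475 is ≥ 72 and < 82 → C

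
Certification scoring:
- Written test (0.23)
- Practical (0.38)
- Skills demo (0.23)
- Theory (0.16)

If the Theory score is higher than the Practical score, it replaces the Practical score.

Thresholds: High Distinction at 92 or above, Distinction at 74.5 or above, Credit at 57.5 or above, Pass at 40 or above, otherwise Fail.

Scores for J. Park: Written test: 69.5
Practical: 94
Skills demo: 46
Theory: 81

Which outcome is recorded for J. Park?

Distinction

Theory (81) ≤ Practical (94), so Practical stays at 94.
Weighted total:
  Written test 69.5 × 0.23 = 15.985
  Practical 94 × 0.38 = 35.72
  Skills demo 46 × 0.23 = 10.58
  Theory 81 × 0.16 = 12.96
Sum = 75.245
75.245 is ≥ 74.5 and < 92 → Distinction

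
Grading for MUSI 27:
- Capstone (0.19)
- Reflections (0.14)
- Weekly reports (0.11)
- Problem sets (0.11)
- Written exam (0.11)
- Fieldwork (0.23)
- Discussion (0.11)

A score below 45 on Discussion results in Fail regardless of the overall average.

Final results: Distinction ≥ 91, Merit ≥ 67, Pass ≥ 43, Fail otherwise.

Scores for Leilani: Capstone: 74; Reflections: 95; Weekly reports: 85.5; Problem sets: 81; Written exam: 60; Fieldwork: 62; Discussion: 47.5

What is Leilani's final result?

Discussion score 47.5 ≥ 45: minimum met.
Weighted total:
  Capstone 74 × 0.19 = 14.06
  Reflections 95 × 0.14 = 13.3
  Weekly reports 85.5 × 0.11 = 9.405
  Problem sets 81 × 0.11 = 8.91
  Written exam 60 × 0.11 = 6.6
  Fieldwork 62 × 0.23 = 14.26
  Discussion 47.5 × 0.11 = 5.225
Sum = 71.76
71.76 is ≥ 67 and < 91 → Merit

Merit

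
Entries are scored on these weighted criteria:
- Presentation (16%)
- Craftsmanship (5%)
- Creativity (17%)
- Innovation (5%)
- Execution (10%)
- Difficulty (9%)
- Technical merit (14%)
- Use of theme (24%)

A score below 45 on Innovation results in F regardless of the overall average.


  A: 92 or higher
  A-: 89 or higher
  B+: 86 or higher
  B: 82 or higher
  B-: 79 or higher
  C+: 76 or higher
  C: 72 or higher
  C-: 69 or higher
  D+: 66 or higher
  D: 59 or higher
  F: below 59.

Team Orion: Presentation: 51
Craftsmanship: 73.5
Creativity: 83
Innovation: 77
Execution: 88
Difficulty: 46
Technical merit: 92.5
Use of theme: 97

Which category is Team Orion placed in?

C+

Innovation score 77 ≥ 45: minimum met.
Weighted total:
  Presentation 51 × 0.16 = 8.16
  Craftsmanship 73.5 × 0.05 = 3.675
  Creativity 83 × 0.17 = 14.11
  Innovation 77 × 0.05 = 3.85
  Execution 88 × 0.1 = 8.8
  Difficulty 46 × 0.09 = 4.14
  Technical merit 92.5 × 0.14 = 12.95
  Use of theme 97 × 0.24 = 23.28
Sum = 78.965
78.965 is ≥ 76 and < 79 → C+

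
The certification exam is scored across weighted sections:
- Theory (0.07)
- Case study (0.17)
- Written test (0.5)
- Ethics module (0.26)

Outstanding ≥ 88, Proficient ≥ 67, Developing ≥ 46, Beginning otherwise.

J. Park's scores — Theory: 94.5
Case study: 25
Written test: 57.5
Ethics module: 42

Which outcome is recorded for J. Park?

Developing

Weighted total:
  Theory 94.5 × 0.07 = 6.615
  Case study 25 × 0.17 = 4.25
  Written test 57.5 × 0.5 = 28.75
  Ethics module 42 × 0.26 = 10.92
Sum = 50.535
50.535 is ≥ 46 and < 67 → Developing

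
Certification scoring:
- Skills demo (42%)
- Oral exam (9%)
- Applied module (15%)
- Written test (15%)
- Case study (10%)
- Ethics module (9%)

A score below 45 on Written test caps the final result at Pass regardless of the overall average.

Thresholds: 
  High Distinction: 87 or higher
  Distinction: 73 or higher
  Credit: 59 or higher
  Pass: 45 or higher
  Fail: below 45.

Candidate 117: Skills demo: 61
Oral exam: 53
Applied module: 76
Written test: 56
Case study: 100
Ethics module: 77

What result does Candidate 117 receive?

Written test score 56 ≥ 45: minimum met.
Weighted total:
  Skills demo 61 × 0.42 = 25.62
  Oral exam 53 × 0.09 = 4.77
  Applied module 76 × 0.15 = 11.4
  Written test 56 × 0.15 = 8.4
  Case study 100 × 0.1 = 10
  Ethics module 77 × 0.09 = 6.93
Sum = 67.12
67.12 is ≥ 59 and < 73 → Credit

Credit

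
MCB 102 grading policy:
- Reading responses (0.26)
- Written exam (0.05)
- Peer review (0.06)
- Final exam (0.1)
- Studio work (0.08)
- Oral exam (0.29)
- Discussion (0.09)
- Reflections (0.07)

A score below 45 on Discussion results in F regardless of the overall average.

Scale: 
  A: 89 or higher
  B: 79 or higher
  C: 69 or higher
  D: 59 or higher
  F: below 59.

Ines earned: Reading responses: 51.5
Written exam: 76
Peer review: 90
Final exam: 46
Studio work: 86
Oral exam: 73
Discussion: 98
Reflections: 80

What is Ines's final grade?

C

Discussion score 98 ≥ 45: minimum met.
Weighted total:
  Reading responses 51.5 × 0.26 = 13.39
  Written exam 76 × 0.05 = 3.8
  Peer review 90 × 0.06 = 5.4
  Final exam 46 × 0.1 = 4.6
  Studio work 86 × 0.08 = 6.88
  Oral exam 73 × 0.29 = 21.17
  Discussion 98 × 0.09 = 8.82
  Reflections 80 × 0.07 = 5.6
Sum = 69.66
69.66 is ≥ 69 and < 79 → C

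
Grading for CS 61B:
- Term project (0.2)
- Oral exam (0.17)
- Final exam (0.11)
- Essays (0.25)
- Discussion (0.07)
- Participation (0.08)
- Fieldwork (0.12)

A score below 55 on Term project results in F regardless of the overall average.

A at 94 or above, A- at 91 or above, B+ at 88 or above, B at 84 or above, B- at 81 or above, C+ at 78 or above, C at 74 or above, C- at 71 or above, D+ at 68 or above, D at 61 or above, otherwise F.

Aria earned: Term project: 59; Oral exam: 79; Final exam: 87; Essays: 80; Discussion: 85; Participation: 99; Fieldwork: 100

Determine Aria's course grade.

Term project score 59 ≥ 55: minimum met.
Weighted total:
  Term project 59 × 0.2 = 11.8
  Oral exam 79 × 0.17 = 13.43
  Final exam 87 × 0.11 = 9.57
  Essays 80 × 0.25 = 20
  Discussion 85 × 0.07 = 5.95
  Participation 99 × 0.08 = 7.92
  Fieldwork 100 × 0.12 = 12
Sum = 80.67
80.67 is ≥ 78 and < 81 → C+

C+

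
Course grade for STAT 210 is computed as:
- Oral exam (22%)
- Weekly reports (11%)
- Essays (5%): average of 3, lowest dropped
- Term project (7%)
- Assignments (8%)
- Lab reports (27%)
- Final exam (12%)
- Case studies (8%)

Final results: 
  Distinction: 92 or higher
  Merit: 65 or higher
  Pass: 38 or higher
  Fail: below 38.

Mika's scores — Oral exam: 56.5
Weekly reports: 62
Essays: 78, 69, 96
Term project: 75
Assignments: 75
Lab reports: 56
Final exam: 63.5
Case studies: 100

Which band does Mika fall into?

Essays: drop 69 → average of remaining 2 = 174/2 = 87
Weighted total:
  Oral exam 56.5 × 0.22 = 12.43
  Weekly reports 62 × 0.11 = 6.82
  Essays 87 × 0.05 = 4.35
  Term project 75 × 0.07 = 5.25
  Assignments 75 × 0.08 = 6
  Lab reports 56 × 0.27 = 15.12
  Final exam 63.5 × 0.12 = 7.62
  Case studies 100 × 0.08 = 8
Sum = 65.59
65.59 is ≥ 65 and < 92 → Merit

Merit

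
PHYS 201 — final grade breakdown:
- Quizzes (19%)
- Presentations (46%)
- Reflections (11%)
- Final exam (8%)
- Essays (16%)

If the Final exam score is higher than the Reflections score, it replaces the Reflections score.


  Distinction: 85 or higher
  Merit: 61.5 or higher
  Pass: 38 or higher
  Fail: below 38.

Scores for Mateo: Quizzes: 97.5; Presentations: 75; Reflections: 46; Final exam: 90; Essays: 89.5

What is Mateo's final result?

Final exam (90) > Reflections (46), so Reflections counts as 90.
Weighted total:
  Quizzes 97.5 × 0.19 = 18.525
  Presentations 75 × 0.46 = 34.5
  Reflections 90 × 0.11 = 9.9
  Final exam 90 × 0.08 = 7.2
  Essays 89.5 × 0.16 = 14.32
Sum = 84.445
84.445 is ≥ 61.5 and < 85 → Merit

Merit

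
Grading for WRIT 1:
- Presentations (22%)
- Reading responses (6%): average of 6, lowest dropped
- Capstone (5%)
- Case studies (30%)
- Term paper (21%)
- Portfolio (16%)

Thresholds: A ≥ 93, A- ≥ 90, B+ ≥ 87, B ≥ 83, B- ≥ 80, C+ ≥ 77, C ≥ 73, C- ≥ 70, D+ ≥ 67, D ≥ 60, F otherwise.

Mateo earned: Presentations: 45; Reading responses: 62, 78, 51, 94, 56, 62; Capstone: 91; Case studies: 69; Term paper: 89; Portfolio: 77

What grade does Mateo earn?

C-

Reading responses: drop 51 → average of remaining 5 = 352/5 = 70.4
Weighted total:
  Presentations 45 × 0.22 = 9.9
  Reading responses 70.4 × 0.06 = 4.224
  Capstone 91 × 0.05 = 4.55
  Case studies 69 × 0.3 = 20.7
  Term paper 89 × 0.21 = 18.69
  Portfolio 77 × 0.16 = 12.32
Sum = 70.384
70.384 is ≥ 70 and < 73 → C-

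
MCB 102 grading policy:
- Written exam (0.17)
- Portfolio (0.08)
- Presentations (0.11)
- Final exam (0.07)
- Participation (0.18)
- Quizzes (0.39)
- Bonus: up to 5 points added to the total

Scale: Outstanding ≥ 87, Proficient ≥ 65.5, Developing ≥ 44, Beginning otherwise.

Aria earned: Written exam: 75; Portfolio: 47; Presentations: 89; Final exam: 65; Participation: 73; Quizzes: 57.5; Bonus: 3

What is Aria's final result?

Weighted total:
  Written exam 75 × 0.17 = 12.75
  Portfolio 47 × 0.08 = 3.76
  Presentations 89 × 0.11 = 9.79
  Final exam 65 × 0.07 = 4.55
  Participation 73 × 0.18 = 13.14
  Quizzes 57.5 × 0.39 = 22.425
Sum = 66.415
Bonus: 66.415 + 3 = 69.415
69.415 is ≥ 65.5 and < 87 → Proficient

Proficient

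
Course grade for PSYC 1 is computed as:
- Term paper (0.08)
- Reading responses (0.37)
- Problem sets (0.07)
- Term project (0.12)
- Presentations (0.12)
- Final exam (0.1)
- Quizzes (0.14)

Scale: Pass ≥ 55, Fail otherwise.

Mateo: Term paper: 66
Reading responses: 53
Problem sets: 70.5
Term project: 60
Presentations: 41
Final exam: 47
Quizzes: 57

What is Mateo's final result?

Weighted total:
  Term paper 66 × 0.08 = 5.28
  Reading responses 53 × 0.37 = 19.61
  Problem sets 70.5 × 0.07 = 4.935
  Term project 60 × 0.12 = 7.2
  Presentations 41 × 0.12 = 4.92
  Final exam 47 × 0.1 = 4.7
  Quizzes 57 × 0.14 = 7.98
Sum = 54.625
54.625 < 55 → Fail

Fail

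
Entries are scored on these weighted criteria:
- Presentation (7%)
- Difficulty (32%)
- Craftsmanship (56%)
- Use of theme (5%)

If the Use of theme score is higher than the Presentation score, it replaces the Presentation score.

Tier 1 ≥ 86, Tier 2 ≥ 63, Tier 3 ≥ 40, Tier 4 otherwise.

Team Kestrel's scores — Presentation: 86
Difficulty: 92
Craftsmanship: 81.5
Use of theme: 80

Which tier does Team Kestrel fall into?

Tier 2

Use of theme (80) ≤ Presentation (86), so Presentation stays at 86.
Weighted total:
  Presentation 86 × 0.07 = 6.02
  Difficulty 92 × 0.32 = 29.44
  Craftsmanship 81.5 × 0.56 = 45.64
  Use of theme 80 × 0.05 = 4
Sum = 85.1
85.1 is ≥ 63 and < 86 → Tier 2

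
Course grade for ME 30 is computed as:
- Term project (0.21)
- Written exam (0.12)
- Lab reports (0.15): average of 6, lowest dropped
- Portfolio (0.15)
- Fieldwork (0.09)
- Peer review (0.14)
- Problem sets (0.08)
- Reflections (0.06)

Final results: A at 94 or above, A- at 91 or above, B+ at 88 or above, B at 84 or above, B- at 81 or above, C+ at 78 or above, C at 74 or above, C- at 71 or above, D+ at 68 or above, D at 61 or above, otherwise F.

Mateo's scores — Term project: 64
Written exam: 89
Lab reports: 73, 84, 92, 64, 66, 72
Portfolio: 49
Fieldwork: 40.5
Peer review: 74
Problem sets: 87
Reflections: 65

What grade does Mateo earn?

D

Lab reports: drop 64 → average of remaining 5 = 387/5 = 77.4
Weighted total:
  Term project 64 × 0.21 = 13.44
  Written exam 89 × 0.12 = 10.68
  Lab reports 77.4 × 0.15 = 11.61
  Portfolio 49 × 0.15 = 7.35
  Fieldwork 40.5 × 0.09 = 3.645
  Peer review 74 × 0.14 = 10.36
  Problem sets 87 × 0.08 = 6.96
  Reflections 65 × 0.06 = 3.9
Sum = 67.945
67.945 is ≥ 61 and < 68 → D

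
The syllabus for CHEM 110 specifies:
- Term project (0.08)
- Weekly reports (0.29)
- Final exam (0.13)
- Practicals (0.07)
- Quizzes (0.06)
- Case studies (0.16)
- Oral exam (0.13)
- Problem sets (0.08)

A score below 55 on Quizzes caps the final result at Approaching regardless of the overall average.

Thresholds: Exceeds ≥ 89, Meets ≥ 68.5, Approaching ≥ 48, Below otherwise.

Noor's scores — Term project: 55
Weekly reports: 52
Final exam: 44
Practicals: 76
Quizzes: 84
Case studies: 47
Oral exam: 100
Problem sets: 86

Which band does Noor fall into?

Approaching

Quizzes score 84 ≥ 55: minimum met.
Weighted total:
  Term project 55 × 0.08 = 4.4
  Weekly reports 52 × 0.29 = 15.08
  Final exam 44 × 0.13 = 5.72
  Practicals 76 × 0.07 = 5.32
  Quizzes 84 × 0.06 = 5.04
  Case studies 47 × 0.16 = 7.52
  Oral exam 100 × 0.13 = 13
  Problem sets 86 × 0.08 = 6.88
Sum = 62.96
62.96 is ≥ 48 and < 68.5 → Approaching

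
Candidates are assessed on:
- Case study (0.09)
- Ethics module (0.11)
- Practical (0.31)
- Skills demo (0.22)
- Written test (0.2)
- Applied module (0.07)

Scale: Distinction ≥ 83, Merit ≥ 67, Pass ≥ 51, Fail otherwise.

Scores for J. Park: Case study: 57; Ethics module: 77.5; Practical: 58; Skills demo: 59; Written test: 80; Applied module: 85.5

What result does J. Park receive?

Pass

Weighted total:
  Case study 57 × 0.09 = 5.13
  Ethics module 77.5 × 0.11 = 8.525
  Practical 58 × 0.31 = 17.98
  Skills demo 59 × 0.22 = 12.98
  Written test 80 × 0.2 = 16
  Applied module 85.5 × 0.07 = 5.985
Sum = 66.6
66.6 is ≥ 51 and < 67 → Pass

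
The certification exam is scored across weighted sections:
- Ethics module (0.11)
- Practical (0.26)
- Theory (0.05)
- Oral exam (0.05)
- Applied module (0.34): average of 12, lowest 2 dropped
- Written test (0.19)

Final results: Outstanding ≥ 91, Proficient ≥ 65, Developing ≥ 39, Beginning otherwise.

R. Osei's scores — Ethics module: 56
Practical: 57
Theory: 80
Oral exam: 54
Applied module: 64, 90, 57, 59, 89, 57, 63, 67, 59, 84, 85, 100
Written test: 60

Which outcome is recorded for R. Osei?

Applied module: drop 57, 57 → average of remaining 10 = 760/10 = 76
Weighted total:
  Ethics module 56 × 0.11 = 6.16
  Practical 57 × 0.26 = 14.82
  Theory 80 × 0.05 = 4
  Oral exam 54 × 0.05 = 2.7
  Applied module 76 × 0.34 = 25.84
  Written test 60 × 0.19 = 11.4
Sum = 64.92
64.92 is ≥ 39 and < 65 → Developing

Developing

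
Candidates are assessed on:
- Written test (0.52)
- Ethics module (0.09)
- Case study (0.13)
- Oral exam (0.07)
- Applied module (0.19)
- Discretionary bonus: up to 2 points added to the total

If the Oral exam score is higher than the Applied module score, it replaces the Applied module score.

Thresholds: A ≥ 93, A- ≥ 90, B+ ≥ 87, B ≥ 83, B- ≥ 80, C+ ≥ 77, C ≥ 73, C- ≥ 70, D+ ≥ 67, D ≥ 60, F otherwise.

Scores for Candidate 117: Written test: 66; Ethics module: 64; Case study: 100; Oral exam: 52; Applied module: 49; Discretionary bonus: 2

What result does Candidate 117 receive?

D+

Oral exam (52) > Applied module (49), so Applied module counts as 52.
Weighted total:
  Written test 66 × 0.52 = 34.32
  Ethics module 64 × 0.09 = 5.76
  Case study 100 × 0.13 = 13
  Oral exam 52 × 0.07 = 3.64
  Applied module 52 × 0.19 = 9.88
Sum = 66.6
Discretionary bonus: 66.6 + 2 = 68.6
68.6 is ≥ 67 and < 70 → D+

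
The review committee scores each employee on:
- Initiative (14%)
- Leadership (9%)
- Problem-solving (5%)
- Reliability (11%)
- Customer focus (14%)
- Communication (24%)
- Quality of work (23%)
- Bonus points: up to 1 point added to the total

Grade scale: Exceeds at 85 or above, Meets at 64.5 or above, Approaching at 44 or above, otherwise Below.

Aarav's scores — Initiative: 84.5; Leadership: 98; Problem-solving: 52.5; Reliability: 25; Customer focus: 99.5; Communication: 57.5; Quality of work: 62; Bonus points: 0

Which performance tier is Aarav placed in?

Meets

Weighted total:
  Initiative 84.5 × 0.14 = 11.83
  Leadership 98 × 0.09 = 8.82
  Problem-solving 52.5 × 0.05 = 2.625
  Reliability 25 × 0.11 = 2.75
  Customer focus 99.5 × 0.14 = 13.93
  Communication 57.5 × 0.24 = 13.8
  Quality of work 62 × 0.23 = 14.26
Sum = 68.015
Bonus points: 68.015 + 0 = 68.015
68.015 is ≥ 64.5 and < 85 → Meets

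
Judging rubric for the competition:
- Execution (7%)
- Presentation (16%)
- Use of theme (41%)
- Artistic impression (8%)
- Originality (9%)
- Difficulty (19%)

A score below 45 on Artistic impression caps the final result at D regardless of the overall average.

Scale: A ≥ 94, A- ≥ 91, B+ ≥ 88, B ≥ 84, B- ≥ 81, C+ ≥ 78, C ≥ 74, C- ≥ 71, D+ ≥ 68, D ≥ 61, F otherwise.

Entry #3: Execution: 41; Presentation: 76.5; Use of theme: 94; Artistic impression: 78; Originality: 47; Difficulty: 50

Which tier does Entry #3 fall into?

Artistic impression score 78 ≥ 45: minimum met.
Weighted total:
  Execution 41 × 0.07 = 2.87
  Presentation 76.5 × 0.16 = 12.24
  Use of theme 94 × 0.41 = 38.54
  Artistic impression 78 × 0.08 = 6.24
  Originality 47 × 0.09 = 4.23
  Difficulty 50 × 0.19 = 9.5
Sum = 73.62
73.62 is ≥ 71 and < 74 → C-

C-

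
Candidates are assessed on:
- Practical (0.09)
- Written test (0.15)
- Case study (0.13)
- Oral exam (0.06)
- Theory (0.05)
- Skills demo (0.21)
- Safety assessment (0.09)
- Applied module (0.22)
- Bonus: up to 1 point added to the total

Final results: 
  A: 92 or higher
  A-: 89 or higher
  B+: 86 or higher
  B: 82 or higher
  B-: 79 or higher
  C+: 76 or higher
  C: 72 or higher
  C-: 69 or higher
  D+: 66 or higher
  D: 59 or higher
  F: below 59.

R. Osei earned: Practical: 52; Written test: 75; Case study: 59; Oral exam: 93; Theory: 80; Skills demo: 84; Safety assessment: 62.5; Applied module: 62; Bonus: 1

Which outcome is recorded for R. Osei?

C-

Weighted total:
  Practical 52 × 0.09 = 4.68
  Written test 75 × 0.15 = 11.25
  Case study 59 × 0.13 = 7.67
  Oral exam 93 × 0.06 = 5.58
  Theory 80 × 0.05 = 4
  Skills demo 84 × 0.21 = 17.64
  Safety assessment 62.5 × 0.09 = 5.625
  Applied module 62 × 0.22 = 13.64
Sum = 70.085
Bonus: 70.085 + 1 = 71.085
71.085 is ≥ 69 and < 72 → C-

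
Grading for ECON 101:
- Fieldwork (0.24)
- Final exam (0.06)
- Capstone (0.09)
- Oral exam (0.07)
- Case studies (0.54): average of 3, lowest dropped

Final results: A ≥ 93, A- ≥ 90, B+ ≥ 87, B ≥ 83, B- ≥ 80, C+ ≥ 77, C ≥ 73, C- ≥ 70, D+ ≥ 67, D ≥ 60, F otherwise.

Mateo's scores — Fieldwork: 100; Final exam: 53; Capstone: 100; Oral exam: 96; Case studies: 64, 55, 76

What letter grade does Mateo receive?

B-

Case studies: drop 55 → average of remaining 2 = 140/2 = 70
Weighted total:
  Fieldwork 100 × 0.24 = 24
  Final exam 53 × 0.06 = 3.18
  Capstone 100 × 0.09 = 9
  Oral exam 96 × 0.07 = 6.72
  Case studies 70 × 0.54 = 37.8
Sum = 80.7
80.7 is ≥ 80 and < 83 → B-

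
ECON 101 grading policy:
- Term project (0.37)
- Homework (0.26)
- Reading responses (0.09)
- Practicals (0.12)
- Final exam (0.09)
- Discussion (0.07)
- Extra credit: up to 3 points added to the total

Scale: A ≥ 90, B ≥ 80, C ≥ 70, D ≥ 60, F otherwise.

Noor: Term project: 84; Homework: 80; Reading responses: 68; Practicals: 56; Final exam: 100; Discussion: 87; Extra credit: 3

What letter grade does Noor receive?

Weighted total:
  Term project 84 × 0.37 = 31.08
  Homework 80 × 0.26 = 20.8
  Reading responses 68 × 0.09 = 6.12
  Practicals 56 × 0.12 = 6.72
  Final exam 100 × 0.09 = 9
  Discussion 87 × 0.07 = 6.09
Sum = 79.81
Extra credit: 79.81 + 3 = 82.81
82.81 is ≥ 80 and < 90 → B

B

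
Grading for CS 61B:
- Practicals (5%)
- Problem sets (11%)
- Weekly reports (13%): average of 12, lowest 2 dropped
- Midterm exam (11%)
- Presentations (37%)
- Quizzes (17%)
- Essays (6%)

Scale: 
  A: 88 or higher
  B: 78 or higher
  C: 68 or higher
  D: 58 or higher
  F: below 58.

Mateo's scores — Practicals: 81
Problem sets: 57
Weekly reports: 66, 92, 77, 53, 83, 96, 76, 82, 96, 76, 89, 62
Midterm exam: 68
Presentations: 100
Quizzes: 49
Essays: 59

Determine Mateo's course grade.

C

Weekly reports: drop 53, 62 → average of remaining 10 = 833/10 = 83.3
Weighted total:
  Practicals 81 × 0.05 = 4.05
  Problem sets 57 × 0.11 = 6.27
  Weekly reports 83.3 × 0.13 = 10.829
  Midterm exam 68 × 0.11 = 7.48
  Presentations 100 × 0.37 = 37
  Quizzes 49 × 0.17 = 8.33
  Essays 59 × 0.06 = 3.54
Sum = 77.499
77.499 is ≥ 68 and < 78 → C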